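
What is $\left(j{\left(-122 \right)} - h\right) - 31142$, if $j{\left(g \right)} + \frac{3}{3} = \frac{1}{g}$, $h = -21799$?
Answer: $- \frac{1139969}{122} \approx -9344.0$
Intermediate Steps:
$j{\left(g \right)} = -1 + \frac{1}{g}$
$\left(j{\left(-122 \right)} - h\right) - 31142 = \left(\frac{1 - -122}{-122} - -21799\right) - 31142 = \left(- \frac{1 + 122}{122} + 21799\right) - 31142 = \left(\left(- \frac{1}{122}\right) 123 + 21799\right) - 31142 = \left(- \frac{123}{122} + 21799\right) - 31142 = \frac{2659355}{122} - 31142 = - \frac{1139969}{122}$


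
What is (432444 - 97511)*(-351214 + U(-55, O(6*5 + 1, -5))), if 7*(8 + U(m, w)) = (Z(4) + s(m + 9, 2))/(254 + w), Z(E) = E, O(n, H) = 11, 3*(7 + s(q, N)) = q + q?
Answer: -654643472999423/5565 ≈ -1.1764e+11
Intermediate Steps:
s(q, N) = -7 + 2*q/3 (s(q, N) = -7 + (q + q)/3 = -7 + (2*q)/3 = -7 + 2*q/3)
U(m, w) = -8 + (3 + 2*m/3)/(7*(254 + w)) (U(m, w) = -8 + ((4 + (-7 + 2*(m + 9)/3))/(254 + w))/7 = -8 + ((4 + (-7 + 2*(9 + m)/3))/(254 + w))/7 = -8 + ((4 + (-7 + (6 + 2*m/3)))/(254 + w))/7 = -8 + ((4 + (-1 + 2*m/3))/(254 + w))/7 = -8 + ((3 + 2*m/3)/(254 + w))/7 = -8 + (3 + 2*m/3)/(7*(254 + w)))
(432444 - 97511)*(-351214 + U(-55, O(6*5 + 1, -5))) = (432444 - 97511)*(-351214 + (-42663 - 168*11 + 2*(-55))/(21*(254 + 11))) = 334933*(-351214 + (1/21)*(-42663 - 1848 - 110)/265) = 334933*(-351214 + (1/21)*(1/265)*(-44621)) = 334933*(-351214 - 44621/5565) = 334933*(-1954550531/5565) = -654643472999423/5565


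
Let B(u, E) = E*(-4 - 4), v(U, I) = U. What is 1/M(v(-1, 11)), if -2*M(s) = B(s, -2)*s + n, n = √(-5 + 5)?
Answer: ⅛ ≈ 0.12500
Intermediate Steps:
n = 0 (n = √0 = 0)
B(u, E) = -8*E (B(u, E) = E*(-8) = -8*E)
M(s) = -8*s (M(s) = -((-8*(-2))*s + 0)/2 = -(16*s + 0)/2 = -8*s)
1/M(v(-1, 11)) = 1/(-8*(-1)) = 1/8 = ⅛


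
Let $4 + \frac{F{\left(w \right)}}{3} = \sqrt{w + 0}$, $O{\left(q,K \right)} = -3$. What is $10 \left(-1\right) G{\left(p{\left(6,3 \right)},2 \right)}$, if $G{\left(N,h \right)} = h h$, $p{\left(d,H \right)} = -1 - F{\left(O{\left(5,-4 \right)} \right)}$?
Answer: $-40$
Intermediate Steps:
$F{\left(w \right)} = -12 + 3 \sqrt{w}$ ($F{\left(w \right)} = -12 + 3 \sqrt{w + 0} = -12 + 3 \sqrt{w}$)
$p{\left(d,H \right)} = 11 - 3 i \sqrt{3}$ ($p{\left(d,H \right)} = -1 - \left(-12 + 3 \sqrt{-3}\right) = -1 - \left(-12 + 3 i \sqrt{3}\right) = -1 + \left(12 - 3 i \sqrt{3}\right) = 11 - 3 i \sqrt{3}$)
$G{\left(N,h \right)} = h^{2}$
$10 \left(-1\right) G{\left(p{\left(6,3 \right)},2 \right)} = 10 \left(-1\right) 2^{2} = \left(-10\right) 4 = -40$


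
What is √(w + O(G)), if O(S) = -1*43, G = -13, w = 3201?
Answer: √3158 ≈ 56.196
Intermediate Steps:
O(S) = -43
√(w + O(G)) = √(3201 - 43) = √3158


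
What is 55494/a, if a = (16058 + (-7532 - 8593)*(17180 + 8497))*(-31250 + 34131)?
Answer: -55494/1192807658527 ≈ -4.6524e-8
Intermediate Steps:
a = -1192807658527 (a = (16058 - 16125*25677)*2881 = (16058 - 414041625)*2881 = -414025567*2881 = -1192807658527)
55494/a = 55494/(-1192807658527) = 55494*(-1/1192807658527) = -55494/1192807658527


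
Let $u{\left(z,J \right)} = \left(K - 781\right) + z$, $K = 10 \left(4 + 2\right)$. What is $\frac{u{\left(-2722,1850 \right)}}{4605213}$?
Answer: $- \frac{3443}{4605213} \approx -0.00074763$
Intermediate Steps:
$K = 60$ ($K = 10 \cdot 6 = 60$)
$u{\left(z,J \right)} = -721 + z$ ($u{\left(z,J \right)} = \left(60 - 781\right) + z = -721 + z$)
$\frac{u{\left(-2722,1850 \right)}}{4605213} = \frac{-721 - 2722}{4605213} = \left(-3443\right) \frac{1}{4605213} = - \frac{3443}{4605213}$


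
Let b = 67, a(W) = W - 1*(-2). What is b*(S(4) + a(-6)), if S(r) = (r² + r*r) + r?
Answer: 2144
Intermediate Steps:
S(r) = r + 2*r² (S(r) = (r² + r²) + r = 2*r² + r = r + 2*r²)
a(W) = 2 + W (a(W) = W + 2 = 2 + W)
b*(S(4) + a(-6)) = 67*(4*(1 + 2*4) + (2 - 6)) = 67*(4*(1 + 8) - 4) = 67*(4*9 - 4) = 67*(36 - 4) = 67*32 = 2144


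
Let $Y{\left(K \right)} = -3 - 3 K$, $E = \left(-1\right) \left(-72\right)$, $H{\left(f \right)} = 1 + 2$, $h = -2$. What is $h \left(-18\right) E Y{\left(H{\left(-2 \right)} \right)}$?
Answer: $-31104$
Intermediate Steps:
$H{\left(f \right)} = 3$
$E = 72$
$h \left(-18\right) E Y{\left(H{\left(-2 \right)} \right)} = \left(-2\right) \left(-18\right) 72 \left(-3 - 9\right) = 36 \cdot 72 \left(-3 - 9\right) = 2592 \left(-12\right) = -31104$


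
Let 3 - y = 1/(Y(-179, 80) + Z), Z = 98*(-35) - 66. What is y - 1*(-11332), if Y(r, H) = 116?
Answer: 38312301/3380 ≈ 11335.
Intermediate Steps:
Z = -3496 (Z = -3430 - 66 = -3496)
y = 10141/3380 (y = 3 - 1/(116 - 3496) = 3 - 1/(-3380) = 3 - 1*(-1/3380) = 3 + 1/3380 = 10141/3380 ≈ 3.0003)
y - 1*(-11332) = 10141/3380 - 1*(-11332) = 10141/3380 + 11332 = 38312301/3380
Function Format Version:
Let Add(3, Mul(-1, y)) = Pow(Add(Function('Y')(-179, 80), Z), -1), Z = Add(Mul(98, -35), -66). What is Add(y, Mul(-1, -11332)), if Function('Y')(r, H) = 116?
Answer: Rational(38312301, 3380) ≈ 11335.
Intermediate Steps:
Z = -3496 (Z = Add(-3430, -66) = -3496)
y = Rational(10141, 3380) (y = Add(3, Mul(-1, Pow(Add(116, -3496), -1))) = Add(3, Mul(-1, Pow(-3380, -1))) = Add(3, Mul(-1, Rational(-1, 3380))) = Add(3, Rational(1, 3380)) = Rational(10141, 3380) ≈ 3.0003)
Add(y, Mul(-1, -11332)) = Add(Rational(10141, 3380), Mul(-1, -11332)) = Add(Rational(10141, 3380), 11332) = Rational(38312301, 3380)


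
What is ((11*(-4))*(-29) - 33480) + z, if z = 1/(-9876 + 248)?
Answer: -310060113/9628 ≈ -32204.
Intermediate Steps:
z = -1/9628 (z = 1/(-9628) = -1/9628 ≈ -0.00010386)
((11*(-4))*(-29) - 33480) + z = ((11*(-4))*(-29) - 33480) - 1/9628 = (-44*(-29) - 33480) - 1/9628 = (1276 - 33480) - 1/9628 = -32204 - 1/9628 = -310060113/9628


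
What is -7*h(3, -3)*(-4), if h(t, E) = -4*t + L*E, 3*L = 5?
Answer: -476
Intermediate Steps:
L = 5/3 (L = (1/3)*5 = 5/3 ≈ 1.6667)
h(t, E) = -4*t + 5*E/3
-7*h(3, -3)*(-4) = -7*(-4*3 + (5/3)*(-3))*(-4) = -7*(-12 - 5)*(-4) = -7*(-17)*(-4) = 119*(-4) = -476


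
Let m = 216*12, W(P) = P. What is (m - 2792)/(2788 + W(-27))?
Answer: -200/2761 ≈ -0.072438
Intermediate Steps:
m = 2592
(m - 2792)/(2788 + W(-27)) = (2592 - 2792)/(2788 - 27) = -200/2761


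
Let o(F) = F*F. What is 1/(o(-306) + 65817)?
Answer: 1/159453 ≈ 6.2714e-6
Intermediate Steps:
o(F) = F²
1/(o(-306) + 65817) = 1/((-306)² + 65817) = 1/(93636 + 65817) = 1/159453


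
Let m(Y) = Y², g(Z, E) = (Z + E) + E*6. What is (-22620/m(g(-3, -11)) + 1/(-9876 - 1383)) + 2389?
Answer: 8594546071/3602880 ≈ 2385.5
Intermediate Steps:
g(Z, E) = Z + 7*E (g(Z, E) = (E + Z) + 6*E = Z + 7*E)
(-22620/m(g(-3, -11)) + 1/(-9876 - 1383)) + 2389 = (-22620/(-3 + 7*(-11))² + 1/(-9876 - 1383)) + 2389 = (-22620/(-3 - 77)² + 1/(-11259)) + 2389 = (-22620/((-80)²) - 1/11259) + 2389 = (-22620/6400 - 1/11259) + 2389 = (-22620*1/6400 - 1/11259) + 2389 = (-1131/320 - 1/11259) + 2389 = -12734249/3602880 + 2389 = 8594546071/3602880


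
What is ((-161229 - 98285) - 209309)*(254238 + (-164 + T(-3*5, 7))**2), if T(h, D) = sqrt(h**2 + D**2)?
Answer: -131930542784 + 153773944*sqrt(274) ≈ -1.2939e+11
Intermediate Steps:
T(h, D) = sqrt(D**2 + h**2)
((-161229 - 98285) - 209309)*(254238 + (-164 + T(-3*5, 7))**2) = ((-161229 - 98285) - 209309)*(254238 + (-164 + sqrt(7**2 + (-3*5)**2))**2) = (-259514 - 209309)*(254238 + (-164 + sqrt(49 + (-15)**2))**2) = -468823*(254238 + (-164 + sqrt(49 + 225))**2) = -468823*(254238 + (-164 + sqrt(274))**2) = -119192621874 - 468823*(-164 + sqrt(274))**2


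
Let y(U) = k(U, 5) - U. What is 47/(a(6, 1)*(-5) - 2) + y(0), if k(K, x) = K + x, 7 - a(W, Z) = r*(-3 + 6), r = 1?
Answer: 63/22 ≈ 2.8636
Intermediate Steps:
a(W, Z) = 4 (a(W, Z) = 7 - (-3 + 6) = 7 - 3 = 4)
y(U) = 5 (y(U) = (U + 5) - U = (5 + U) - U = 5)
47/(a(6, 1)*(-5) - 2) + y(0) = 47/(4*(-5) - 2) + 5 = 47/(-20 - 2) + 5 = 47/(-22) + 5 = -1/22*47 + 5 = -47/22 + 5 = 63/22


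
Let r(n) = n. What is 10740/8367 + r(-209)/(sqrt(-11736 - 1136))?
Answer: 3580/2789 + 209*I*sqrt(3218)/6436 ≈ 1.2836 + 1.8421*I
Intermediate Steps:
10740/8367 + r(-209)/(sqrt(-11736 - 1136)) = 10740/8367 - 209/sqrt(-11736 - 1136) = 10740*(1/8367) - 209*(-I*sqrt(3218)/6436) = 3580/2789 - 209*(-I*sqrt(3218)/6436) = 3580/2789 - (-209)*I*sqrt(3218)/6436 = 3580/2789 + 209*I*sqrt(3218)/6436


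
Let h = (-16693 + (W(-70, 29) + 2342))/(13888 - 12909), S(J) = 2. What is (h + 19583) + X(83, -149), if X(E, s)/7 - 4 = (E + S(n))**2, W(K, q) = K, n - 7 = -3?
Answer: 6245243/89 ≈ 70171.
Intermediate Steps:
n = 4 (n = 7 - 3 = 4)
h = -1311/89 (h = (-16693 + (-70 + 2342))/(13888 - 12909) = (-16693 + 2272)/979 = -14421*1/979 = -1311/89 ≈ -14.730)
X(E, s) = 28 + 7*(2 + E)**2 (X(E, s) = 28 + 7*(E + 2)**2 = 28 + 7*(2 + E)**2)
(h + 19583) + X(83, -149) = (-1311/89 + 19583) + (28 + 7*(2 + 83)**2) = 1741576/89 + (28 + 7*85**2) = 1741576/89 + (28 + 7*7225) = 1741576/89 + (28 + 50575) = 1741576/89 + 50603 = 6245243/89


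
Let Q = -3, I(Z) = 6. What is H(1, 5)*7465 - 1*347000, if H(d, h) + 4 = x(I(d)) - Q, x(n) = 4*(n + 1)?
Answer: -145445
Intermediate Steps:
x(n) = 4 + 4*n (x(n) = 4*(1 + n) = 4 + 4*n)
H(d, h) = 27 (H(d, h) = -4 + ((4 + 4*6) - 1*(-3)) = -4 + ((4 + 24) + 3) = -4 + (28 + 3) = -4 + 31 = 27)
H(1, 5)*7465 - 1*347000 = 27*7465 - 1*347000 = 201555 - 347000 = -145445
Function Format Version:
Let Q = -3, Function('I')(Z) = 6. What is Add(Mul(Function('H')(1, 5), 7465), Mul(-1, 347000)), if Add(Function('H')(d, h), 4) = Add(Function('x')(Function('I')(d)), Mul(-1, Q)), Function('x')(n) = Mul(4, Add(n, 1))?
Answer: -145445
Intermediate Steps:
Function('x')(n) = Add(4, Mul(4, n)) (Function('x')(n) = Mul(4, Add(1, n)) = Add(4, Mul(4, n)))
Function('H')(d, h) = 27 (Function('H')(d, h) = Add(-4, Add(Add(4, Mul(4, 6)), Mul(-1, -3))) = Add(-4, Add(Add(4, 24), 3)) = Add(-4, Add(28, 3)) = Add(-4, 31) = 27)
Add(Mul(Function('H')(1, 5), 7465), Mul(-1, 347000)) = Add(Mul(27, 7465), Mul(-1, 347000)) = Add(201555, -347000) = -145445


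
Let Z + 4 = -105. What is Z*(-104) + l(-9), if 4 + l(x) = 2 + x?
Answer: 11325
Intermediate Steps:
l(x) = -2 + x (l(x) = -4 + (2 + x) = -2 + x)
Z = -109 (Z = -4 - 105 = -109)
Z*(-104) + l(-9) = -109*(-104) + (-2 - 9) = 11336 - 11 = 11325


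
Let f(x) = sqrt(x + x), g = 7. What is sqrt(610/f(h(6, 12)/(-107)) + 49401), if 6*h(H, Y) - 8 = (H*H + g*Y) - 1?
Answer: sqrt(796788729 - 77470*I*sqrt(40767))/127 ≈ 222.27 - 2.1815*I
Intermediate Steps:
h(H, Y) = 7/6 + H**2/6 + 7*Y/6 (h(H, Y) = 4/3 + ((H*H + 7*Y) - 1)/6 = 4/3 + ((H**2 + 7*Y) - 1)/6 = 4/3 + (-1 + H**2 + 7*Y)/6 = 4/3 + (-1/6 + H**2/6 + 7*Y/6) = 7/6 + H**2/6 + 7*Y/6)
f(x) = sqrt(2)*sqrt(x) (f(x) = sqrt(2*x) = sqrt(2)*sqrt(x))
sqrt(610/f(h(6, 12)/(-107)) + 49401) = sqrt(610/((sqrt(2)*sqrt((7/6 + (1/6)*6**2 + (7/6)*12)/(-107)))) + 49401) = sqrt(610/((sqrt(2)*sqrt((7/6 + (1/6)*36 + 14)*(-1/107)))) + 49401) = sqrt(610/((sqrt(2)*sqrt((7/6 + 6 + 14)*(-1/107)))) + 49401) = sqrt(610/((sqrt(2)*sqrt((127/6)*(-1/107)))) + 49401) = sqrt(610/((sqrt(2)*sqrt(-127/642))) + 49401) = sqrt(610/((sqrt(2)*(I*sqrt(81534)/642))) + 49401) = sqrt(610/((I*sqrt(40767)/321)) + 49401) = sqrt(610*(-I*sqrt(40767)/127) + 49401) = sqrt(-610*I*sqrt(40767)/127 + 49401) = sqrt(49401 - 610*I*sqrt(40767)/127)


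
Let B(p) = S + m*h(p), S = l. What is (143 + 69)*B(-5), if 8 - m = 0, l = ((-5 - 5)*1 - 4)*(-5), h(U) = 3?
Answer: 19928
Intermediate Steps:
l = 70 (l = (-10*1 - 4)*(-5) = (-10 - 4)*(-5) = -14*(-5) = 70)
m = 8 (m = 8 - 1*0 = 8 + 0 = 8)
S = 70
B(p) = 94 (B(p) = 70 + 8*3 = 70 + 24 = 94)
(143 + 69)*B(-5) = (143 + 69)*94 = 212*94 = 19928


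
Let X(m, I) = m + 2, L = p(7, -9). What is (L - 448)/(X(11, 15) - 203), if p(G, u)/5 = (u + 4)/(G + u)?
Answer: 871/380 ≈ 2.2921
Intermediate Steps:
p(G, u) = 5*(4 + u)/(G + u) (p(G, u) = 5*((u + 4)/(G + u)) = 5*((4 + u)/(G + u)) = 5*(4 + u)/(G + u))
L = 25/2 (L = 5*(4 - 9)/(7 - 9) = 5*(-5)/(-2) = 5*(-½)*(-5) = 25/2 ≈ 12.500)
X(m, I) = 2 + m
(L - 448)/(X(11, 15) - 203) = (25/2 - 448)/((2 + 11) - 203) = -871/(2*(13 - 203)) = -871/2/(-190) = -871/2*(-1/190) = 871/380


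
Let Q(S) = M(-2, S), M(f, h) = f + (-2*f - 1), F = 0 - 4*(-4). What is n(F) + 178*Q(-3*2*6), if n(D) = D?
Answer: 194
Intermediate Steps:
F = 16 (F = 0 + 16 = 16)
M(f, h) = -1 - f (M(f, h) = f + (-1 - 2*f) = -1 - f)
Q(S) = 1 (Q(S) = -1 - 1*(-2) = -1 + 2 = 1)
n(F) + 178*Q(-3*2*6) = 16 + 178*1 = 16 + 178 = 194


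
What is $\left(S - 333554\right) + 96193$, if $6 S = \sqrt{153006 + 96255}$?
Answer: $-237361 + \frac{\sqrt{249261}}{6} \approx -2.3728 \cdot 10^{5}$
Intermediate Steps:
$S = \frac{\sqrt{249261}}{6}$ ($S = \frac{\sqrt{153006 + 96255}}{6} = \frac{\sqrt{249261}}{6} \approx 83.21$)
$\left(S - 333554\right) + 96193 = \left(\frac{\sqrt{249261}}{6} - 333554\right) + 96193 = \left(-333554 + \frac{\sqrt{249261}}{6}\right) + 96193 = -237361 + \frac{\sqrt{249261}}{6}$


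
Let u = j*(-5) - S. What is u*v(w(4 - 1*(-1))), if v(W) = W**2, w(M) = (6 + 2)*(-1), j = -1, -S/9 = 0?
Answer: 320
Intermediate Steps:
S = 0 (S = -9*0 = 0)
w(M) = -8 (w(M) = 8*(-1) = -8)
u = 5 (u = -1*(-5) - 1*0 = 5 + 0 = 5)
u*v(w(4 - 1*(-1))) = 5*(-8)**2 = 5*64 = 320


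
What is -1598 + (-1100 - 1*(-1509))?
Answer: -1189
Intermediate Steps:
-1598 + (-1100 - 1*(-1509)) = -1598 + (-1100 + 1509) = -1598 + 409 = -1189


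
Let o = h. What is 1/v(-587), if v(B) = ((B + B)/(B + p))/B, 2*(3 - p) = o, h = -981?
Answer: -187/4 ≈ -46.750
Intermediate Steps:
o = -981
p = 987/2 (p = 3 - ½*(-981) = 3 + 981/2 = 987/2 ≈ 493.50)
v(B) = 2/(987/2 + B) (v(B) = ((B + B)/(B + 987/2))/B = ((2*B)/(987/2 + B))/B = (2*B/(987/2 + B))/B = 2/(987/2 + B))
1/v(-587) = 1/(4/(987 + 2*(-587))) = 1/(4/(987 - 1174)) = 1/(4/(-187)) = 1/(4*(-1/187)) = 1/(-4/187) = -187/4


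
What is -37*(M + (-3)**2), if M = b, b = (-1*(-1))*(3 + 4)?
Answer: -592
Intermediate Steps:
b = 7 (b = 1*7 = 7)
M = 7
-37*(M + (-3)**2) = -37*(7 + (-3)**2) = -37*(7 + 9) = -37*16 = -592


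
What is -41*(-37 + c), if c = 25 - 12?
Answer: 984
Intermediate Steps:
c = 13
-41*(-37 + c) = -41*(-37 + 13) = -41*(-24) = 984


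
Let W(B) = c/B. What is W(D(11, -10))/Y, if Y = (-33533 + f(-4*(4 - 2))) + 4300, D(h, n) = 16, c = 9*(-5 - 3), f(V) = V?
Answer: 1/6498 ≈ 0.00015389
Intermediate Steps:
c = -72 (c = 9*(-8) = -72)
W(B) = -72/B
Y = -29241 (Y = (-33533 - 4*(4 - 2)) + 4300 = (-33533 - 4*2) + 4300 = (-33533 - 8) + 4300 = -33541 + 4300 = -29241)
W(D(11, -10))/Y = -72/16/(-29241) = -72*1/16*(-1/29241) = -9/2*(-1/29241) = 1/6498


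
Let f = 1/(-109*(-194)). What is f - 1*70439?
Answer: -1489503093/21146 ≈ -70439.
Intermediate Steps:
f = 1/21146 ≈ 4.7290e-5
f - 1*70439 = 1/21146 - 1*70439 = 1/21146 - 70439 = -1489503093/21146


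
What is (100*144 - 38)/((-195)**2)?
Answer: 14362/38025 ≈ 0.37770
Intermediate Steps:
(100*144 - 38)/((-195)**2) = (14400 - 38)/38025 = 14362*(1/38025) = 14362/38025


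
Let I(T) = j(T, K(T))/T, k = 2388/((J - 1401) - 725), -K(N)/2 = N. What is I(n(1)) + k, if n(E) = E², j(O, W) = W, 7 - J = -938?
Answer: -4750/1181 ≈ -4.0220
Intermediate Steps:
K(N) = -2*N
J = 945 (J = 7 - 1*(-938) = 7 + 938 = 945)
k = -2388/1181 (k = 2388/((945 - 1401) - 725) = 2388/(-456 - 725) = 2388/(-1181) = 2388*(-1/1181) = -2388/1181 ≈ -2.0220)
I(T) = -2 (I(T) = (-2*T)/T = -2)
I(n(1)) + k = -2 - 2388/1181 = -4750/1181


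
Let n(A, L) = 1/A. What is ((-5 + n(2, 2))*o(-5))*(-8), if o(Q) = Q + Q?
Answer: -360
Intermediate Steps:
o(Q) = 2*Q
((-5 + n(2, 2))*o(-5))*(-8) = ((-5 + 1/2)*(2*(-5)))*(-8) = ((-5 + ½)*(-10))*(-8) = -9/2*(-10)*(-8) = 45*(-8) = -360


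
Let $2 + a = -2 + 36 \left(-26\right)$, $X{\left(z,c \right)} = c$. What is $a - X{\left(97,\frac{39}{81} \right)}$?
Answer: $- \frac{25393}{27} \approx -940.48$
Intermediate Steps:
$a = -940$ ($a = -2 + \left(-2 + 36 \left(-26\right)\right) = -2 - 938 = -940$)
$a - X{\left(97,\frac{39}{81} \right)} = -940 - \frac{39}{81} = -940 - 39 \cdot \frac{1}{81} = -940 - \frac{13}{27} = - \frac{25393}{27}$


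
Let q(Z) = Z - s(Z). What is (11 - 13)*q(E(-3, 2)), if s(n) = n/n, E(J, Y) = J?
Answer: 8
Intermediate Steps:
s(n) = 1
q(Z) = -1 + Z (q(Z) = Z - 1*1 = Z - 1 = -1 + Z)
(11 - 13)*q(E(-3, 2)) = (11 - 13)*(-1 - 3) = -2*(-4) = 8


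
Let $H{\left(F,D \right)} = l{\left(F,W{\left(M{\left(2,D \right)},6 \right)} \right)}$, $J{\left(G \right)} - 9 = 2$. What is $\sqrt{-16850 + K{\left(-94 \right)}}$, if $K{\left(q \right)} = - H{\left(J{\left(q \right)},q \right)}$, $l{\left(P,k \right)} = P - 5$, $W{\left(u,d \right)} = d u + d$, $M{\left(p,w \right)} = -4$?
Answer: $14 i \sqrt{86} \approx 129.83 i$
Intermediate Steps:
$J{\left(G \right)} = 11$ ($J{\left(G \right)} = 9 + 2 = 11$)
$W{\left(u,d \right)} = d + d u$
$l{\left(P,k \right)} = -5 + P$
$H{\left(F,D \right)} = -5 + F$
$K{\left(q \right)} = -6$ ($K{\left(q \right)} = - (-5 + 11) = \left(-1\right) 6 = -6$)
$\sqrt{-16850 + K{\left(-94 \right)}} = \sqrt{-16850 - 6} = \sqrt{-16856} = 14 i \sqrt{86}$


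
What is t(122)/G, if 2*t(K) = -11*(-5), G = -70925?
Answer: -11/28370 ≈ -0.00038773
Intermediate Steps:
t(K) = 55/2 (t(K) = (-11*(-5))/2 = (1/2)*55 = 55/2)
t(122)/G = (55/2)/(-70925) = (55/2)*(-1/70925) = -11/28370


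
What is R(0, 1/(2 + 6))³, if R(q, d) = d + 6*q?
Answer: 1/512 ≈ 0.0019531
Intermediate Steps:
R(0, 1/(2 + 6))³ = (1/(2 + 6) + 6*0)³ = (1/8 + 0)³ = (⅛ + 0)³ = (⅛)³ = 1/512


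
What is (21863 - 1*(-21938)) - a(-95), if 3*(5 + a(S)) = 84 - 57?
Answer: 43797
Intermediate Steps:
a(S) = 4 (a(S) = -5 + (84 - 57)/3 = -5 + (⅓)*27 = -5 + 9 = 4)
(21863 - 1*(-21938)) - a(-95) = (21863 - 1*(-21938)) - 1*4 = (21863 + 21938) - 4 = 43801 - 4 = 43797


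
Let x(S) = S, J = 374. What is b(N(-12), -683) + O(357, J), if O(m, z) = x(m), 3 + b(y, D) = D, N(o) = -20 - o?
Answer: -329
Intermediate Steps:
b(y, D) = -3 + D
O(m, z) = m
b(N(-12), -683) + O(357, J) = (-3 - 683) + 357 = -686 + 357 = -329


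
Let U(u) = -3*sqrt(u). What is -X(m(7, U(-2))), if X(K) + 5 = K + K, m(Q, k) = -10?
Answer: 25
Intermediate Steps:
X(K) = -5 + 2*K (X(K) = -5 + (K + K) = -5 + 2*K)
-X(m(7, U(-2))) = -(-5 + 2*(-10)) = -(-5 - 20) = -1*(-25) = 25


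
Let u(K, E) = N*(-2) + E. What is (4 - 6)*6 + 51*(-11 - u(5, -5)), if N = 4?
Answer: 90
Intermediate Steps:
u(K, E) = -8 + E (u(K, E) = 4*(-2) + E = -8 + E)
(4 - 6)*6 + 51*(-11 - u(5, -5)) = (4 - 6)*6 + 51*(-11 - (-8 - 5)) = -2*6 + 51*(-11 - 1*(-13)) = -12 + 51*(-11 + 13) = -12 + 51*2 = -12 + 102 = 90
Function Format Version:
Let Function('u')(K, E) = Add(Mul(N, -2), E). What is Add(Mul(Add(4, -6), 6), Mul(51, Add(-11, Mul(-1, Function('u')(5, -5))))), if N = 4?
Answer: 90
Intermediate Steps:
Function('u')(K, E) = Add(-8, E) (Function('u')(K, E) = Add(Mul(4, -2), E) = Add(-8, E))
Add(Mul(Add(4, -6), 6), Mul(51, Add(-11, Mul(-1, Function('u')(5, -5))))) = Add(Mul(Add(4, -6), 6), Mul(51, Add(-11, Mul(-1, Add(-8, -5))))) = Add(Mul(-2, 6), Mul(51, Add(-11, Mul(-1, -13)))) = Add(-12, Mul(51, Add(-11, 13))) = Add(-12, Mul(51, 2)) = Add(-12, 102) = 90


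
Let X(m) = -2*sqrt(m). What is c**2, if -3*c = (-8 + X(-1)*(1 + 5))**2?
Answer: -30464/9 - 10240*I/3 ≈ -3384.9 - 3413.3*I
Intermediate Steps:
c = -(-8 - 12*I)**2/3 (c = -(-8 + (-2*I)*(1 + 5))**2/3 = -(-8 - 2*I*6)**2/3 = -(-8 - 12*I)**2/3 ≈ 26.667 - 64.0*I)
c**2 = (80/3 - 64*I)**2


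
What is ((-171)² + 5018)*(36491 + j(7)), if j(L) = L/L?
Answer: 1250179428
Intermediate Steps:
j(L) = 1
((-171)² + 5018)*(36491 + j(7)) = ((-171)² + 5018)*(36491 + 1) = (29241 + 5018)*36492 = 34259*36492 = 1250179428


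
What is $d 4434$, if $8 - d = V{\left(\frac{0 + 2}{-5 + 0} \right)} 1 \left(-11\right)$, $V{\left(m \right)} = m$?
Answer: $\frac{79812}{5} \approx 15962.0$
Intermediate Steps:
$d = \frac{18}{5}$ ($d = 8 - \frac{0 + 2}{-5 + 0} \cdot 1 \left(-11\right) = 8 - \frac{2}{-5} \cdot 1 \left(-11\right) = 8 - 2 \left(- \frac{1}{5}\right) 1 \left(-11\right) = 8 - \left(- \frac{2}{5}\right) 1 \left(-11\right) = 8 - \left(- \frac{2}{5}\right) \left(-11\right) = 8 - \frac{22}{5} = \frac{18}{5} \approx 3.6$)
$d 4434 = \frac{18}{5} \cdot 4434 = \frac{79812}{5}$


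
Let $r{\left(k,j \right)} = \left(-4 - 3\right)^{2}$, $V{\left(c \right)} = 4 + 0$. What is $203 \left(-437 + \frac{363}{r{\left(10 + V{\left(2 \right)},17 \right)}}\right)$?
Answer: $- \frac{610450}{7} \approx -87207.0$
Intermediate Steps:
$V{\left(c \right)} = 4$
$r{\left(k,j \right)} = 49$ ($r{\left(k,j \right)} = \left(-7\right)^{2} = 49$)
$203 \left(-437 + \frac{363}{r{\left(10 + V{\left(2 \right)},17 \right)}}\right) = 203 \left(-437 + \frac{363}{49}\right) = 203 \left(- \frac{21050}{49}\right) = - \frac{610450}{7}$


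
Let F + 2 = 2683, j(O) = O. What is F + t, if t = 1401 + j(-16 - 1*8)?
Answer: 4058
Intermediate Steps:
t = 1377 (t = 1401 + (-16 - 1*8) = 1401 + (-16 - 8) = 1401 - 24 = 1377)
F = 2681 (F = -2 + 2683 = 2681)
F + t = 2681 + 1377 = 4058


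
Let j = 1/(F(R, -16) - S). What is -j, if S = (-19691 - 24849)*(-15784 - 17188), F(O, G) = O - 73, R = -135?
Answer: 1/1468573088 ≈ 6.8093e-10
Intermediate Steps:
F(O, G) = -73 + O
S = 1468572880 (S = -44540*(-32972) = 1468572880)
j = -1/1468573088 (j = 1/((-73 - 135) - 1*1468572880) = 1/(-208 - 1468572880) = 1/(-1468573088) = -1/1468573088 ≈ -6.8093e-10)
-j = -1*(-1/1468573088) = 1/1468573088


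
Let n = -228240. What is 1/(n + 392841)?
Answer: 1/164601 ≈ 6.0753e-6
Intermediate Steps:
1/(n + 392841) = 1/(-228240 + 392841) = 1/164601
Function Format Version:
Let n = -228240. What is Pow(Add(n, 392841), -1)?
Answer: Rational(1, 164601) ≈ 6.0753e-6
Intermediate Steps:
Pow(Add(n, 392841), -1) = Pow(Add(-228240, 392841), -1) = Pow(164601, -1) = Rational(1, 164601)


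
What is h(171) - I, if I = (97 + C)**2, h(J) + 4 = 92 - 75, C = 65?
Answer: -26231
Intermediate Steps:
h(J) = 13 (h(J) = -4 + (92 - 75) = -4 + 17 = 13)
I = 26244 (I = (97 + 65)**2 = 162**2 = 26244)
h(171) - I = 13 - 1*26244 = 13 - 26244 = -26231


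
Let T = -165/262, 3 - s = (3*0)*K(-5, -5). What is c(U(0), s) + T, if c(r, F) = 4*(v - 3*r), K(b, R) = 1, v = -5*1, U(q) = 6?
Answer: -24269/262 ≈ -92.630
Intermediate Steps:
v = -5
s = 3 (s = 3 - 3*0 = 3 - 0 = 3 - 1*0 = 3 + 0 = 3)
T = -165/262 (T = -165*1/262 = -165/262 ≈ -0.62977)
c(r, F) = -20 - 12*r (c(r, F) = 4*(-5 - 3*r) = -20 - 12*r)
c(U(0), s) + T = (-20 - 12*6) - 165/262 = (-20 - 72) - 165/262 = -92 - 165/262 = -24269/262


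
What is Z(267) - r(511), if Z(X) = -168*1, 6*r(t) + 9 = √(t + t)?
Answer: -333/2 - √1022/6 ≈ -171.83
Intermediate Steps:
r(t) = -3/2 + √2*√t/6 (r(t) = -3/2 + √(t + t)/6 = -3/2 + √(2*t)/6 = -3/2 + (√2*√t)/6 = -3/2 + √2*√t/6)
Z(X) = -168
Z(267) - r(511) = -168 - (-3/2 + √2*√511/6) = -168 - (-3/2 + √1022/6) = -168 + (3/2 - √1022/6) = -333/2 - √1022/6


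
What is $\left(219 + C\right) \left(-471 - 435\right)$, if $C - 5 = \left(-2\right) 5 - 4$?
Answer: $-190260$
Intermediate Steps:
$C = -9$ ($C = 5 - 14 = -9$)
$\left(219 + C\right) \left(-471 - 435\right) = \left(219 - 9\right) \left(-471 - 435\right) = 210 \left(-906\right) = -190260$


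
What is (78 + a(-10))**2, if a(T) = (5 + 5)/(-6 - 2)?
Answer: 94249/16 ≈ 5890.6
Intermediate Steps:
a(T) = -5/4 (a(T) = 10/(-8) = 10*(-1/8) = -5/4)
(78 + a(-10))**2 = (78 - 5/4)**2 = (307/4)**2 = 94249/16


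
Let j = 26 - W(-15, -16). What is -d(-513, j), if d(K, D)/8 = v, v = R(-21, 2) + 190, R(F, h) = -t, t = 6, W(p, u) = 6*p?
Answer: -1472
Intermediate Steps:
R(F, h) = -6 (R(F, h) = -1*6 = -6)
j = 116 (j = 26 - 6*(-15) = 26 - 1*(-90) = 26 + 90 = 116)
v = 184 (v = -6 + 190 = 184)
d(K, D) = 1472 (d(K, D) = 8*184 = 1472)
-d(-513, j) = -1*1472 = -1472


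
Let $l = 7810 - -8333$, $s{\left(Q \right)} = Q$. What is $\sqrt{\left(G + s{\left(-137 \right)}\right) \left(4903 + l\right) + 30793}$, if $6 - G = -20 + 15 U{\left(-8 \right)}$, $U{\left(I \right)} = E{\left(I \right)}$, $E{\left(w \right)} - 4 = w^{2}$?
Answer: $i \sqrt{23772233} \approx 4875.7 i$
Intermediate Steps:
$E{\left(w \right)} = 4 + w^{2}$
$U{\left(I \right)} = 4 + I^{2}$
$l = 16143$ ($l = 7810 + 8333 = 16143$)
$G = -994$ ($G = 6 - \left(-20 + 15 \left(4 + \left(-8\right)^{2}\right)\right) = 6 - \left(-20 + 15 \left(4 + 64\right)\right) = 6 - \left(-20 + 15 \cdot 68\right) = 6 - \left(-20 + 1020\right) = 6 - 1000 = -994$)
$\sqrt{\left(G + s{\left(-137 \right)}\right) \left(4903 + l\right) + 30793} = \sqrt{\left(-994 - 137\right) \left(4903 + 16143\right) + 30793} = \sqrt{\left(-1131\right) 21046 + 30793} = \sqrt{-23803026 + 30793} = \sqrt{-23772233} = i \sqrt{23772233}$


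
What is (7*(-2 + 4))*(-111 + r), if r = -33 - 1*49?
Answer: -2702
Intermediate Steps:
r = -82 (r = -33 - 49 = -82)
(7*(-2 + 4))*(-111 + r) = (7*(-2 + 4))*(-111 - 82) = (7*2)*(-193) = 14*(-193) = -2702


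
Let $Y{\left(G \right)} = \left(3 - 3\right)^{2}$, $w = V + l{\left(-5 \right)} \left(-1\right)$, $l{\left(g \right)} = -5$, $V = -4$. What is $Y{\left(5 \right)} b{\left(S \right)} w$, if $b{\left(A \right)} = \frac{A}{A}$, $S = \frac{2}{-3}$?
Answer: $0$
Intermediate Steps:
$S = - \frac{2}{3}$ ($S = 2 \left(- \frac{1}{3}\right) = - \frac{2}{3} \approx -0.66667$)
$w = 1$ ($w = -4 - -5 = -4 + 5 = 1$)
$b{\left(A \right)} = 1$
$Y{\left(G \right)} = 0$ ($Y{\left(G \right)} = 0^{2} = 0$)
$Y{\left(5 \right)} b{\left(S \right)} w = 0 \cdot 1 \cdot 1 = 0 \cdot 1 = 0$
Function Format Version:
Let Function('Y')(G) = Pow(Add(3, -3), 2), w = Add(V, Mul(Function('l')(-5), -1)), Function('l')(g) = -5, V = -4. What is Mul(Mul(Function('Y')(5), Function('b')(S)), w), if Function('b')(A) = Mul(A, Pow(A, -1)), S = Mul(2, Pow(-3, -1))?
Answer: 0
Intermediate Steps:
S = Rational(-2, 3) (S = Mul(2, Rational(-1, 3)) = Rational(-2, 3) ≈ -0.66667)
w = 1 (w = Add(-4, Mul(-5, -1)) = Add(-4, 5) = 1)
Function('b')(A) = 1
Function('Y')(G) = 0 (Function('Y')(G) = Pow(0, 2) = 0)
Mul(Mul(Function('Y')(5), Function('b')(S)), w) = Mul(Mul(0, 1), 1) = Mul(0, 1) = 0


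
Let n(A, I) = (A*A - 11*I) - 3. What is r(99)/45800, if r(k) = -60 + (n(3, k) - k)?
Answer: -621/22900 ≈ -0.027118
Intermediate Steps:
n(A, I) = -3 + A**2 - 11*I (n(A, I) = (A**2 - 11*I) - 3 = -3 + A**2 - 11*I)
r(k) = -54 - 12*k (r(k) = -60 + ((-3 + 3**2 - 11*k) - k) = -60 + ((-3 + 9 - 11*k) - k) = -60 + ((6 - 11*k) - k) = -60 + (6 - 12*k) = -54 - 12*k)
r(99)/45800 = (-54 - 12*99)/45800 = (-54 - 1188)*(1/45800) = -1242*1/45800 = -621/22900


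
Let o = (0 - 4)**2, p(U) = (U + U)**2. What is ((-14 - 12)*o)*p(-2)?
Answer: -6656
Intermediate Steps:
p(U) = 4*U**2 (p(U) = (2*U)**2 = 4*U**2)
o = 16 (o = (-4)**2 = 16)
((-14 - 12)*o)*p(-2) = ((-14 - 12)*16)*(4*(-2)**2) = (-26*16)*(4*4) = -416*16 = -6656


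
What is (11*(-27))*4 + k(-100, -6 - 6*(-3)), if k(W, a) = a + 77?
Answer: -1099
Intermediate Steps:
k(W, a) = 77 + a
(11*(-27))*4 + k(-100, -6 - 6*(-3)) = (11*(-27))*4 + (77 + (-6 - 6*(-3))) = -297*4 + (77 + (-6 + 18)) = -1188 + (77 + 12) = -1188 + 89 = -1099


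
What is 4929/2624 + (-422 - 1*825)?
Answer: -3267199/2624 ≈ -1245.1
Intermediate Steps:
4929/2624 + (-422 - 1*825) = 4929*(1/2624) + (-422 - 825) = 4929/2624 - 1247 = -3267199/2624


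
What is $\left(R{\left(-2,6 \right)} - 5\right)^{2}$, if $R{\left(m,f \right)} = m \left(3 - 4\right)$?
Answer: $9$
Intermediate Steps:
$R{\left(m,f \right)} = - m$ ($R{\left(m,f \right)} = m \left(-1\right) = - m$)
$\left(R{\left(-2,6 \right)} - 5\right)^{2} = \left(\left(-1\right) \left(-2\right) - 5\right)^{2} = \left(2 - 5\right)^{2} = \left(-3\right)^{2} = 9$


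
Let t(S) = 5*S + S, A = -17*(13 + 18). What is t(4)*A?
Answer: -12648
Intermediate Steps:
A = -527 (A = -17*31 = -527)
t(S) = 6*S
t(4)*A = (6*4)*(-527) = 24*(-527) = -12648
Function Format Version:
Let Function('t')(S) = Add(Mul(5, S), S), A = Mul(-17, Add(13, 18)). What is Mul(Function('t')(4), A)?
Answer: -12648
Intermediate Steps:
A = -527 (A = Mul(-17, 31) = -527)
Function('t')(S) = Mul(6, S)
Mul(Function('t')(4), A) = Mul(Mul(6, 4), -527) = Mul(24, -527) = -12648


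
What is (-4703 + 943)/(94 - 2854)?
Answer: 94/69 ≈ 1.3623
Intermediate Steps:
(-4703 + 943)/(94 - 2854) = -3760/(-2760) = -3760*(-1/2760) = 94/69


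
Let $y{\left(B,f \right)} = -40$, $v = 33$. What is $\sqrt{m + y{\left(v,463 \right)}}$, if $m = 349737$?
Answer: $\sqrt{349697} \approx 591.35$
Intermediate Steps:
$\sqrt{m + y{\left(v,463 \right)}} = \sqrt{349737 - 40} = \sqrt{349697}$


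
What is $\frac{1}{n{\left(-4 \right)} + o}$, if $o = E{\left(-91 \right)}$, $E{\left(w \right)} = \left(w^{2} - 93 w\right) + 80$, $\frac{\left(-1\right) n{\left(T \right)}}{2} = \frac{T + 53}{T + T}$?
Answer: $\frac{4}{67345} \approx 5.9396 \cdot 10^{-5}$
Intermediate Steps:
$n{\left(T \right)} = - \frac{53 + T}{T}$ ($n{\left(T \right)} = - 2 \frac{T + 53}{T + T} = - 2 \frac{53 + T}{2 T} = - \frac{53 + T}{T}$)
$E{\left(w \right)} = 80 + w^{2} - 93 w$
$o = 16824$ ($o = 80 + \left(-91\right)^{2} - -8463 = 80 + 8281 + 8463 = 16824$)
$\frac{1}{n{\left(-4 \right)} + o} = \frac{1}{\frac{-53 - -4}{-4} + 16824} = \frac{1}{- \frac{-53 + 4}{4} + 16824} = \frac{1}{\left(- \frac{1}{4}\right) \left(-49\right) + 16824} = \frac{1}{\frac{49}{4} + 16824} = \frac{1}{\frac{67345}{4}} = \frac{4}{67345}$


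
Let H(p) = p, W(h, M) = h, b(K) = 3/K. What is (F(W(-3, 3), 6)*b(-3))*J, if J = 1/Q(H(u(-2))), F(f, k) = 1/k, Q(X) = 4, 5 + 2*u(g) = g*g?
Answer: -1/24 ≈ -0.041667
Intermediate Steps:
u(g) = -5/2 + g²/2 (u(g) = -5/2 + (g*g)/2 = -5/2 + g²/2)
J = ¼ (J = 1/4 = ¼ ≈ 0.25000)
(F(W(-3, 3), 6)*b(-3))*J = ((3/(-3))/6)*(¼) = ((3*(-⅓))/6)*(¼) = ((⅙)*(-1))*(¼) = -⅙*¼ = -1/24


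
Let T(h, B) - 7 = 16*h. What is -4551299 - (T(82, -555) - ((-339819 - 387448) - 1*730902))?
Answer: -6010787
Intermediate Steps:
T(h, B) = 7 + 16*h
-4551299 - (T(82, -555) - ((-339819 - 387448) - 1*730902)) = -4551299 - ((7 + 16*82) - ((-339819 - 387448) - 1*730902)) = -4551299 - ((7 + 1312) - (-727267 - 730902)) = -4551299 - (1319 - 1*(-1458169)) = -4551299 - (1319 + 1458169) = -4551299 - 1*1459488 = -4551299 - 1459488 = -6010787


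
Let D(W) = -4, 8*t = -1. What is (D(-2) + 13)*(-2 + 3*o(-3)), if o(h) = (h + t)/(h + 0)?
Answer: 81/8 ≈ 10.125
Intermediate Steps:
t = -⅛ (t = (⅛)*(-1) = -⅛ ≈ -0.12500)
o(h) = (-⅛ + h)/h (o(h) = (h - ⅛)/(h + 0) = (-⅛ + h)/h)
(D(-2) + 13)*(-2 + 3*o(-3)) = (-4 + 13)*(-2 + 3*((-⅛ - 3)/(-3))) = 9*(-2 + 3*(-⅓*(-25/8))) = 9*(-2 + 3*(25/24)) = 9*(-2 + 25/8) = 9*(9/8) = 81/8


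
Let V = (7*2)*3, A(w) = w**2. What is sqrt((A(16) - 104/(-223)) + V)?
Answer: sqrt(14842434)/223 ≈ 17.276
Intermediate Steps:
V = 42 (V = 14*3 = 42)
sqrt((A(16) - 104/(-223)) + V) = sqrt((16**2 - 104/(-223)) + 42) = sqrt((256 - 104*(-1/223)) + 42) = sqrt((256 + 104/223) + 42) = sqrt(57192/223 + 42) = sqrt(66558/223) = sqrt(14842434)/223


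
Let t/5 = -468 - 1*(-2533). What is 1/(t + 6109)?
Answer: 1/16434 ≈ 6.0849e-5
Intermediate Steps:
t = 10325 (t = 5*(-468 - 1*(-2533)) = 5*(-468 + 2533) = 5*2065 = 10325)
1/(t + 6109) = 1/(10325 + 6109) = 1/16434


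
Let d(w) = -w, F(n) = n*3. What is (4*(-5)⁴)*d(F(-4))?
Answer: 30000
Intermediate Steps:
F(n) = 3*n
(4*(-5)⁴)*d(F(-4)) = (4*(-5)⁴)*(-3*(-4)) = (4*625)*(-1*(-12)) = 2500*12 = 30000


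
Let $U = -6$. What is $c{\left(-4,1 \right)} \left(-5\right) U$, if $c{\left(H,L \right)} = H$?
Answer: $-120$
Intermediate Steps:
$c{\left(-4,1 \right)} \left(-5\right) U = \left(-4\right) \left(-5\right) \left(-6\right) = 20 \left(-6\right) = -120$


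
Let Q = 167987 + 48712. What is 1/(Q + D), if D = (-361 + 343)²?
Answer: 1/217023 ≈ 4.6078e-6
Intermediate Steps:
Q = 216699
D = 324 (D = (-18)² = 324)
1/(Q + D) = 1/(216699 + 324) = 1/217023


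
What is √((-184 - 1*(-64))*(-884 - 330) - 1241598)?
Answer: I*√1095918 ≈ 1046.9*I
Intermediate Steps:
√((-184 - 1*(-64))*(-884 - 330) - 1241598) = √((-184 + 64)*(-1214) - 1241598) = √(-120*(-1214) - 1241598) = √(145680 - 1241598) = √(-1095918) = I*√1095918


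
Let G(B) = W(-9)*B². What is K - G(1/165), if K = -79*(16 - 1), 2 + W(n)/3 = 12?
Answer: -2150777/1815 ≈ -1185.0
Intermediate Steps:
W(n) = 30 (W(n) = -6 + 3*12 = -6 + 36 = 30)
G(B) = 30*B²
K = -1185 (K = -79*15 = -1185)
K - G(1/165) = -1185 - 30*(1/165)² = -1185 - 30/27225 = -1185 - 1*2/1815 = -1185 - 2/1815 = -2150777/1815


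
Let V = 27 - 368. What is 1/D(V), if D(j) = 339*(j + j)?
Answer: -1/231198 ≈ -4.3253e-6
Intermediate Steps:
V = -341
D(j) = 678*j (D(j) = 339*(2*j) = 678*j)
1/D(V) = 1/(678*(-341)) = 1/(-231198) = -1/231198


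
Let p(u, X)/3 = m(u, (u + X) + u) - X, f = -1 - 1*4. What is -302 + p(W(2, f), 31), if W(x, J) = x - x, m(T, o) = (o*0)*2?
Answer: -395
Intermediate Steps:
f = -5 (f = -1 - 4 = -5)
m(T, o) = 0 (m(T, o) = 0*2 = 0)
W(x, J) = 0
p(u, X) = -3*X (p(u, X) = 3*(0 - X) = 3*(-X) = -3*X)
-302 + p(W(2, f), 31) = -302 - 3*31 = -302 - 93 = -395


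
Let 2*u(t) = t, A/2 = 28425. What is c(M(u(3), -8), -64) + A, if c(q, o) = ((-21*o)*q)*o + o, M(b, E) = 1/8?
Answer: 46034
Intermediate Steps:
A = 56850 (A = 2*28425 = 56850)
u(t) = t/2
M(b, E) = ⅛ (M(b, E) = 1*(⅛) = ⅛)
c(q, o) = o - 21*q*o² (c(q, o) = (-21*o*q)*o + o = -21*q*o² + o = o - 21*q*o²)
c(M(u(3), -8), -64) + A = -64*(1 - 21*(-64)*⅛) + 56850 = -64*(1 + 168) + 56850 = -64*169 + 56850 = -10816 + 56850 = 46034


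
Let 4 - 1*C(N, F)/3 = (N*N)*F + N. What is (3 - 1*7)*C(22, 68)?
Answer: 395160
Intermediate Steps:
C(N, F) = 12 - 3*N - 3*F*N² (C(N, F) = 12 - 3*((N*N)*F + N) = 12 - 3*(N²*F + N) = 12 - 3*(F*N² + N) = 12 - 3*(N + F*N²) = 12 + (-3*N - 3*F*N²) = 12 - 3*N - 3*F*N²)
(3 - 1*7)*C(22, 68) = (3 - 1*7)*(12 - 3*22 - 3*68*22²) = (3 - 7)*(12 - 66 - 3*68*484) = -4*(12 - 66 - 98736) = -4*(-98790) = 395160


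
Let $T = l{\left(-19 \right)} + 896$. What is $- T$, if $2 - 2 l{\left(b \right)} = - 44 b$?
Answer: $-479$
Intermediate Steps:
$l{\left(b \right)} = 1 + 22 b$ ($l{\left(b \right)} = 1 - \frac{\left(-44\right) b}{2} = 1 + 22 b$)
$T = 479$ ($T = \left(1 + 22 \left(-19\right)\right) + 896 = \left(1 - 418\right) + 896 = -417 + 896 = 479$)
$- T = \left(-1\right) 479 = -479$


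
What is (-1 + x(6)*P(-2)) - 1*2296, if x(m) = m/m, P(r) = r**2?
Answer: -2293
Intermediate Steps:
x(m) = 1
(-1 + x(6)*P(-2)) - 1*2296 = (-1 + 1*(-2)**2) - 1*2296 = (-1 + 1*4) - 2296 = (-1 + 4) - 2296 = 3 - 2296 = -2293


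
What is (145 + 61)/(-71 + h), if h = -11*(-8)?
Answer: 206/17 ≈ 12.118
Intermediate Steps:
h = 88
(145 + 61)/(-71 + h) = (145 + 61)/(-71 + 88) = 206/17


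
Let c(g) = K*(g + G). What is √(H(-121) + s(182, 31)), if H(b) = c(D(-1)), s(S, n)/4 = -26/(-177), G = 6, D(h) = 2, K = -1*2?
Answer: 2*I*√120714/177 ≈ 3.9259*I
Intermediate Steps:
K = -2
s(S, n) = 104/177 (s(S, n) = 4*(-26/(-177)) = 4*(-26*(-1/177)) = 4*(26/177) = 104/177)
c(g) = -12 - 2*g (c(g) = -2*(g + 6) = -2*(6 + g) = -12 - 2*g)
H(b) = -16 (H(b) = -12 - 2*2 = -12 - 4 = -16)
√(H(-121) + s(182, 31)) = √(-16 + 104/177) = √(-2728/177) = 2*I*√120714/177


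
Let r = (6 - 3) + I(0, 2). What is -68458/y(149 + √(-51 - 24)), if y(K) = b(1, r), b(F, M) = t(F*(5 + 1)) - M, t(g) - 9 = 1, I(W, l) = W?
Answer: -68458/7 ≈ -9779.7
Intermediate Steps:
t(g) = 10 (t(g) = 9 + 1 = 10)
r = 3 (r = (6 - 3) + 0 = 3 + 0 = 3)
b(F, M) = 10 - M
y(K) = 7 (y(K) = 10 - 1*3 = 10 - 3 = 7)
-68458/y(149 + √(-51 - 24)) = -68458/7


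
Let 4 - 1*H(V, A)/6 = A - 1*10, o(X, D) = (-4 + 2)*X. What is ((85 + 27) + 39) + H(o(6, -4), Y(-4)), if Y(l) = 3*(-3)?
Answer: 289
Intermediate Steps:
o(X, D) = -2*X
Y(l) = -9
H(V, A) = 84 - 6*A (H(V, A) = 24 - 6*(A - 1*10) = 24 - 6*(A - 10) = 24 - 6*(-10 + A) = 24 + (60 - 6*A) = 84 - 6*A)
((85 + 27) + 39) + H(o(6, -4), Y(-4)) = ((85 + 27) + 39) + (84 - 6*(-9)) = (112 + 39) + (84 + 54) = 151 + 138 = 289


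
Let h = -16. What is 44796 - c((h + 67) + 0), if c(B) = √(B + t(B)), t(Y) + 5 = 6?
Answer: 44796 - 2*√13 ≈ 44789.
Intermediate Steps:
t(Y) = 1 (t(Y) = -5 + 6 = 1)
c(B) = √(1 + B) (c(B) = √(B + 1) = √(1 + B))
44796 - c((h + 67) + 0) = 44796 - √(1 + ((-16 + 67) + 0)) = 44796 - √(1 + (51 + 0)) = 44796 - √(1 + 51) = 44796 - √52 = 44796 - 2*√13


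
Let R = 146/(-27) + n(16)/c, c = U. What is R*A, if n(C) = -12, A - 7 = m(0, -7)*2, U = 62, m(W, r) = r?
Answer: 32816/837 ≈ 39.207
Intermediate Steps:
A = -7 (A = 7 - 7*2 = 7 - 14 = -7)
c = 62
R = -4688/837 (R = 146/(-27) - 12/62 = 146*(-1/27) - 12*1/62 = -146/27 - 6/31 = -4688/837 ≈ -5.6010)
R*A = -4688/837*(-7) = 32816/837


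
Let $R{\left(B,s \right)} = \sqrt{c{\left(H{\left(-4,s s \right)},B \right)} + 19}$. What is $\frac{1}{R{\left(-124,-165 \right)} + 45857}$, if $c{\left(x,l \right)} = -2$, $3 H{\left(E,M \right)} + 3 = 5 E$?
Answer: $\frac{45857}{2102864432} - \frac{\sqrt{17}}{2102864432} \approx 2.1805 \cdot 10^{-5}$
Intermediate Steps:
$H{\left(E,M \right)} = -1 + \frac{5 E}{3}$
$R{\left(B,s \right)} = \sqrt{17}$ ($R{\left(B,s \right)} = \sqrt{-2 + 19} = \sqrt{17}$)
$\frac{1}{R{\left(-124,-165 \right)} + 45857} = \frac{1}{\sqrt{17} + 45857} = \frac{1}{45857 + \sqrt{17}}$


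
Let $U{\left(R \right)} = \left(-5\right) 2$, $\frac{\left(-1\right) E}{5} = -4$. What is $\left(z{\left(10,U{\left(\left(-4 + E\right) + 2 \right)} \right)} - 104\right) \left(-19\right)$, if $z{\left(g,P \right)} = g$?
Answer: $1786$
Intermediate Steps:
$E = 20$ ($E = \left(-5\right) \left(-4\right) = 20$)
$U{\left(R \right)} = -10$
$\left(z{\left(10,U{\left(\left(-4 + E\right) + 2 \right)} \right)} - 104\right) \left(-19\right) = \left(10 - 104\right) \left(-19\right) = \left(-94\right) \left(-19\right) = 1786$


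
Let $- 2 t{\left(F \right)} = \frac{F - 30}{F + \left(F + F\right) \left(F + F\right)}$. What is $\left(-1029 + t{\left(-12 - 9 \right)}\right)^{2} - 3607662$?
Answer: $- \frac{3441570915767}{1350244} \approx -2.5489 \cdot 10^{6}$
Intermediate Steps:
$t{\left(F \right)} = - \frac{-30 + F}{2 \left(F + 4 F^{2}\right)}$ ($t{\left(F \right)} = - \frac{\left(F - 30\right) \frac{1}{F + \left(F + F\right) \left(F + F\right)}}{2} = - \frac{\left(-30 + F\right) \frac{1}{F + 2 F 2 F}}{2} = - \frac{\left(-30 + F\right) \frac{1}{F + 4 F^{2}}}{2} = - \frac{\frac{1}{F + 4 F^{2}} \left(-30 + F\right)}{2} = - \frac{-30 + F}{2 \left(F + 4 F^{2}\right)}$)
$\left(-1029 + t{\left(-12 - 9 \right)}\right)^{2} - 3607662 = \left(-1029 + \frac{30 - \left(-12 - 9\right)}{2 \left(-12 - 9\right) \left(1 + 4 \left(-12 - 9\right)\right)}\right)^{2} - 3607662 = \left(-1029 + \frac{30 - -21}{2 \left(-21\right) \left(1 + 4 \left(-21\right)\right)}\right)^{2} - 3607662 = \left(-1029 + \frac{1}{2} \left(- \frac{1}{21}\right) \frac{1}{1 - 84} \left(30 + 21\right)\right)^{2} - 3607662 = \left(-1029 + \frac{1}{2} \left(- \frac{1}{21}\right) \frac{1}{-83} \cdot 51\right)^{2} - 3607662 = \left(-1029 + \frac{1}{2} \left(- \frac{1}{21}\right) \left(- \frac{1}{83}\right) 51\right)^{2} - 3607662 = \left(-1029 + \frac{17}{1162}\right)^{2} - 3607662 = \left(- \frac{1195681}{1162}\right)^{2} - 3607662 = \frac{1429653053761}{1350244} - 3607662 = - \frac{3441570915767}{1350244}$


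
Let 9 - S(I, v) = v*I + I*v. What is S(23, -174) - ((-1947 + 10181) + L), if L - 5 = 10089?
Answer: -10315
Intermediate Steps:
L = 10094 (L = 5 + 10089 = 10094)
S(I, v) = 9 - 2*I*v (S(I, v) = 9 - (v*I + I*v) = 9 - (I*v + I*v) = 9 - 2*I*v)
S(23, -174) - ((-1947 + 10181) + L) = (9 - 2*23*(-174)) - ((-1947 + 10181) + 10094) = (9 + 8004) - (8234 + 10094) = 8013 - 1*18328 = 8013 - 18328 = -10315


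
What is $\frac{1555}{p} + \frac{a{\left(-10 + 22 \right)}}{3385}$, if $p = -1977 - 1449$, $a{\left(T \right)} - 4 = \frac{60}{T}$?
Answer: $- \frac{5232841}{11597010} \approx -0.45122$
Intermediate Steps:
$a{\left(T \right)} = 4 + \frac{60}{T}$
$p = -3426$ ($p = -1977 - 1449 = -3426$)
$\frac{1555}{p} + \frac{a{\left(-10 + 22 \right)}}{3385} = \frac{1555}{-3426} + \frac{4 + \frac{60}{-10 + 22}}{3385} = 1555 \left(- \frac{1}{3426}\right) + \left(4 + \frac{60}{12}\right) \frac{1}{3385} = - \frac{1555}{3426} + \left(4 + 60 \cdot \frac{1}{12}\right) \frac{1}{3385} = - \frac{1555}{3426} + \left(4 + 5\right) \frac{1}{3385} = - \frac{1555}{3426} + 9 \cdot \frac{1}{3385} = - \frac{1555}{3426} + \frac{9}{3385} = - \frac{5232841}{11597010}$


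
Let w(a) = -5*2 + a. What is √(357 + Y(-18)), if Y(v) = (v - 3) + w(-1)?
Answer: 5*√13 ≈ 18.028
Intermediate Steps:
w(a) = -10 + a
Y(v) = -14 + v (Y(v) = (v - 3) + (-10 - 1) = (-3 + v) - 11 = -14 + v)
√(357 + Y(-18)) = √(357 + (-14 - 18)) = √(357 - 32) = √325 = 5*√13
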